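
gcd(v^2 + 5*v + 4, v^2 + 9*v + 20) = v + 4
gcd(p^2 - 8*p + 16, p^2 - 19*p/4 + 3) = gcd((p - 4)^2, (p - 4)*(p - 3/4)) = p - 4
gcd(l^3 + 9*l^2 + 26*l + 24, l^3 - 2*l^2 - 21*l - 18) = l + 3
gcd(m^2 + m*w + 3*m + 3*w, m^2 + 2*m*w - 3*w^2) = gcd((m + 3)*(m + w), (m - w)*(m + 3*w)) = 1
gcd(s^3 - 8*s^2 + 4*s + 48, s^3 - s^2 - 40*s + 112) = s - 4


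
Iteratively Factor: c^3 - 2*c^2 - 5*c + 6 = (c - 1)*(c^2 - c - 6) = (c - 3)*(c - 1)*(c + 2)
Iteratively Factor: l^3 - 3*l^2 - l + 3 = (l - 1)*(l^2 - 2*l - 3) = (l - 3)*(l - 1)*(l + 1)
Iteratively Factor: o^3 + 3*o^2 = (o)*(o^2 + 3*o) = o*(o + 3)*(o)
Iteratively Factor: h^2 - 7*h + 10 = (h - 2)*(h - 5)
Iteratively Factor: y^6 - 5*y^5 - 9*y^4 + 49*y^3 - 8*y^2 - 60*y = (y)*(y^5 - 5*y^4 - 9*y^3 + 49*y^2 - 8*y - 60) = y*(y + 1)*(y^4 - 6*y^3 - 3*y^2 + 52*y - 60) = y*(y - 2)*(y + 1)*(y^3 - 4*y^2 - 11*y + 30) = y*(y - 2)^2*(y + 1)*(y^2 - 2*y - 15) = y*(y - 5)*(y - 2)^2*(y + 1)*(y + 3)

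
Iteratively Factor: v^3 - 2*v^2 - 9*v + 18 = (v - 2)*(v^2 - 9) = (v - 3)*(v - 2)*(v + 3)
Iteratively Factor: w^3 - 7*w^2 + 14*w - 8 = (w - 1)*(w^2 - 6*w + 8) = (w - 4)*(w - 1)*(w - 2)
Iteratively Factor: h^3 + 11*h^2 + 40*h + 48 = (h + 3)*(h^2 + 8*h + 16) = (h + 3)*(h + 4)*(h + 4)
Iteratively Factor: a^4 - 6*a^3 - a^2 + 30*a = (a - 3)*(a^3 - 3*a^2 - 10*a) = (a - 3)*(a + 2)*(a^2 - 5*a) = (a - 5)*(a - 3)*(a + 2)*(a)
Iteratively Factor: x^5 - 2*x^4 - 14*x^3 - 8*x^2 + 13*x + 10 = (x - 5)*(x^4 + 3*x^3 + x^2 - 3*x - 2) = (x - 5)*(x - 1)*(x^3 + 4*x^2 + 5*x + 2) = (x - 5)*(x - 1)*(x + 2)*(x^2 + 2*x + 1) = (x - 5)*(x - 1)*(x + 1)*(x + 2)*(x + 1)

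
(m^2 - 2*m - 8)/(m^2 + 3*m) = (m^2 - 2*m - 8)/(m*(m + 3))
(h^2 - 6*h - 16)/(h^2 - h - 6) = (h - 8)/(h - 3)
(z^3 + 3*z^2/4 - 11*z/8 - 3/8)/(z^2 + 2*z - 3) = (8*z^2 + 14*z + 3)/(8*(z + 3))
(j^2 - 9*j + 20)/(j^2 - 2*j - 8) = (j - 5)/(j + 2)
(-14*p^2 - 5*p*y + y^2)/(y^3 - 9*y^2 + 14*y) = (-14*p^2 - 5*p*y + y^2)/(y*(y^2 - 9*y + 14))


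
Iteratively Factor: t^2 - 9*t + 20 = (t - 4)*(t - 5)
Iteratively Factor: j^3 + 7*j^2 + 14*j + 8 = (j + 2)*(j^2 + 5*j + 4) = (j + 1)*(j + 2)*(j + 4)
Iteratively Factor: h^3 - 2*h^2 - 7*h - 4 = (h + 1)*(h^2 - 3*h - 4) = (h - 4)*(h + 1)*(h + 1)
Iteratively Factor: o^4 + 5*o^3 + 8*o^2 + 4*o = (o + 1)*(o^3 + 4*o^2 + 4*o) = (o + 1)*(o + 2)*(o^2 + 2*o) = o*(o + 1)*(o + 2)*(o + 2)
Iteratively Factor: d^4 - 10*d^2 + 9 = (d + 1)*(d^3 - d^2 - 9*d + 9) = (d + 1)*(d + 3)*(d^2 - 4*d + 3) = (d - 1)*(d + 1)*(d + 3)*(d - 3)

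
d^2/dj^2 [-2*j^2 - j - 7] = -4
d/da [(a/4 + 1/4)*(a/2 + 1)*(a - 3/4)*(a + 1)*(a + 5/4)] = 5*a^4/8 + 9*a^3/4 + 291*a^2/128 + 3*a/16 - 59/128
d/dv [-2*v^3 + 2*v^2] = 2*v*(2 - 3*v)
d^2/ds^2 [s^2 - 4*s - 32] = 2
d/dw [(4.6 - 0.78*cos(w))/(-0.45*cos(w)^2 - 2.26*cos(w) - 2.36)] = (0.351*cos(w)^2 - 4.14*cos(w) - 12.2368)*sin(w)/(0.2025*cos(w)^4 + 2.034*cos(w)^3 + 7.2316*cos(w)^2 + 10.6672*cos(w) + 5.5696)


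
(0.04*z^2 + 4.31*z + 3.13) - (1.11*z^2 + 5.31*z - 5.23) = -1.07*z^2 - 1.0*z + 8.36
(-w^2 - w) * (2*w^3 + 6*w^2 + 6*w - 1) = -2*w^5 - 8*w^4 - 12*w^3 - 5*w^2 + w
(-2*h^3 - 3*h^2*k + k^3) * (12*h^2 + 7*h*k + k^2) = -24*h^5 - 50*h^4*k - 23*h^3*k^2 + 9*h^2*k^3 + 7*h*k^4 + k^5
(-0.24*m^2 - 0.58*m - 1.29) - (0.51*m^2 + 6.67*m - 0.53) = -0.75*m^2 - 7.25*m - 0.76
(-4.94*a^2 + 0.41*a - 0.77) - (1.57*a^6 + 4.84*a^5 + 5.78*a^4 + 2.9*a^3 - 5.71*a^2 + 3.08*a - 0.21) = -1.57*a^6 - 4.84*a^5 - 5.78*a^4 - 2.9*a^3 + 0.77*a^2 - 2.67*a - 0.56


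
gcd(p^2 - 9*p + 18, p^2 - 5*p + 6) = p - 3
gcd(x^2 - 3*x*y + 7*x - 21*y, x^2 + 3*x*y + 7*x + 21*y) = x + 7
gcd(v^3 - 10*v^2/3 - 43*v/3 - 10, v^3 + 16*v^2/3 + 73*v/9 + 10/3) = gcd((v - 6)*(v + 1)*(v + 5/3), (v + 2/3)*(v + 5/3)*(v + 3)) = v + 5/3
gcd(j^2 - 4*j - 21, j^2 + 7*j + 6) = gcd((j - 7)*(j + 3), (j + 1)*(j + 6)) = 1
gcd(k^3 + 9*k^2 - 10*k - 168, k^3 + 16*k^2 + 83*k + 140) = k + 7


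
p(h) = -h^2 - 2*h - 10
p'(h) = -2*h - 2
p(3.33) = -27.75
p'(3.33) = -8.66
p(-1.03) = -9.00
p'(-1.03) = 0.06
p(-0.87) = -9.02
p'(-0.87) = -0.26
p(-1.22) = -9.05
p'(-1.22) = 0.44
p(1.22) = -13.93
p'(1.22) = -4.44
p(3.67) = -30.81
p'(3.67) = -9.34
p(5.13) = -46.58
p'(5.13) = -12.26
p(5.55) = -51.90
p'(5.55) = -13.10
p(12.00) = -178.00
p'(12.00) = -26.00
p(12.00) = -178.00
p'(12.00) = -26.00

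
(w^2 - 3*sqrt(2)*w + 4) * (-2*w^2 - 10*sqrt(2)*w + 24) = -2*w^4 - 4*sqrt(2)*w^3 + 76*w^2 - 112*sqrt(2)*w + 96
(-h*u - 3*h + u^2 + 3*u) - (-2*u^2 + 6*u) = -h*u - 3*h + 3*u^2 - 3*u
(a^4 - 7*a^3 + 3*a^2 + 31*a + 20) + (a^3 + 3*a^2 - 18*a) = a^4 - 6*a^3 + 6*a^2 + 13*a + 20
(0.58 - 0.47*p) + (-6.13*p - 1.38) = -6.6*p - 0.8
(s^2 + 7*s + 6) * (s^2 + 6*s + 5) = s^4 + 13*s^3 + 53*s^2 + 71*s + 30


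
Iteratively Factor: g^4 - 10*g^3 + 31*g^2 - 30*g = (g)*(g^3 - 10*g^2 + 31*g - 30) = g*(g - 2)*(g^2 - 8*g + 15) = g*(g - 5)*(g - 2)*(g - 3)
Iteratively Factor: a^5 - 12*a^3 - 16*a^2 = (a)*(a^4 - 12*a^2 - 16*a) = a^2*(a^3 - 12*a - 16) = a^2*(a + 2)*(a^2 - 2*a - 8) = a^2*(a - 4)*(a + 2)*(a + 2)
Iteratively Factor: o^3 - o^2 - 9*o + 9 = (o - 3)*(o^2 + 2*o - 3) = (o - 3)*(o + 3)*(o - 1)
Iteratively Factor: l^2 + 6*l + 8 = (l + 4)*(l + 2)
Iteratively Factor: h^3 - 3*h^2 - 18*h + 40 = (h + 4)*(h^2 - 7*h + 10) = (h - 2)*(h + 4)*(h - 5)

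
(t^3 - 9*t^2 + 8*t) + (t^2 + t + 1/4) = t^3 - 8*t^2 + 9*t + 1/4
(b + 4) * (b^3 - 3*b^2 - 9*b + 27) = b^4 + b^3 - 21*b^2 - 9*b + 108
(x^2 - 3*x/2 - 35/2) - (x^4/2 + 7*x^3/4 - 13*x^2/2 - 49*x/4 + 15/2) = -x^4/2 - 7*x^3/4 + 15*x^2/2 + 43*x/4 - 25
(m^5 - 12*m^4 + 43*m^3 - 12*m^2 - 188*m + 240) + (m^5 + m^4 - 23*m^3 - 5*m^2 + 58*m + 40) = 2*m^5 - 11*m^4 + 20*m^3 - 17*m^2 - 130*m + 280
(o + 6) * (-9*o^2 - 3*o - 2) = -9*o^3 - 57*o^2 - 20*o - 12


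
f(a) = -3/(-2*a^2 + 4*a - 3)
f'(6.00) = -0.02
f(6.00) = 0.06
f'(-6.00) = 0.01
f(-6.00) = 0.03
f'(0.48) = 2.63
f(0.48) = 1.95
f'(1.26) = -2.42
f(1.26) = 2.64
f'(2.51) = -0.59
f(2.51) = 0.54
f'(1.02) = -0.24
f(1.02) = 3.00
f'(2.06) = -1.21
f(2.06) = 0.92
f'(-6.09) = 0.01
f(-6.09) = 0.03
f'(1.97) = -1.40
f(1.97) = 1.04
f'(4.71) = -0.05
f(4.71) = 0.11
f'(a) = -3*(4*a - 4)/(-2*a^2 + 4*a - 3)^2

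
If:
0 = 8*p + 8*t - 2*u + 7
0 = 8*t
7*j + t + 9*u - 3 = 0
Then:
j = 3/7 - 9*u/7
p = u/4 - 7/8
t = 0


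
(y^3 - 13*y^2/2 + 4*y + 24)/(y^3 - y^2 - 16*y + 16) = (y^2 - 5*y/2 - 6)/(y^2 + 3*y - 4)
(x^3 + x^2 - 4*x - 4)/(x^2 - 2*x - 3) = (x^2 - 4)/(x - 3)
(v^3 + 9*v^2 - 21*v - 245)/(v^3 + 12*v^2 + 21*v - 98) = (v - 5)/(v - 2)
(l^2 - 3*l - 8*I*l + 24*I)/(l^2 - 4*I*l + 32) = (l - 3)/(l + 4*I)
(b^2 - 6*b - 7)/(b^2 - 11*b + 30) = (b^2 - 6*b - 7)/(b^2 - 11*b + 30)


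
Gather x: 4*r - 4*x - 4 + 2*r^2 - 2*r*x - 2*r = 2*r^2 + 2*r + x*(-2*r - 4) - 4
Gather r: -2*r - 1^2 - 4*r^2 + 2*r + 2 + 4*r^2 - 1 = 0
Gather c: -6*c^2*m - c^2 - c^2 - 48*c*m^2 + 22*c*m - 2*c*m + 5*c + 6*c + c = c^2*(-6*m - 2) + c*(-48*m^2 + 20*m + 12)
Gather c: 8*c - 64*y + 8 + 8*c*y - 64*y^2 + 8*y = c*(8*y + 8) - 64*y^2 - 56*y + 8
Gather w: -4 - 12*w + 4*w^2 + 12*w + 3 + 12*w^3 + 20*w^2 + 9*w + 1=12*w^3 + 24*w^2 + 9*w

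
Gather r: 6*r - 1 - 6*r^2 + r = -6*r^2 + 7*r - 1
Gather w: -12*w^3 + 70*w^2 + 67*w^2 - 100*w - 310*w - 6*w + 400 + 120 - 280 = -12*w^3 + 137*w^2 - 416*w + 240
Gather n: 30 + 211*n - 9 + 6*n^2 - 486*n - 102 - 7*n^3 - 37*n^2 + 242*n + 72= -7*n^3 - 31*n^2 - 33*n - 9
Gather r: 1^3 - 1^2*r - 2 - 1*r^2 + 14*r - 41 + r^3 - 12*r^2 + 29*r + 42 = r^3 - 13*r^2 + 42*r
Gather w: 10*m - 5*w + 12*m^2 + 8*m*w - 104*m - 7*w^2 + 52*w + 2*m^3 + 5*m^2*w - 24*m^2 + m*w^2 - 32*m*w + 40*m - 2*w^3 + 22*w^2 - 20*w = 2*m^3 - 12*m^2 - 54*m - 2*w^3 + w^2*(m + 15) + w*(5*m^2 - 24*m + 27)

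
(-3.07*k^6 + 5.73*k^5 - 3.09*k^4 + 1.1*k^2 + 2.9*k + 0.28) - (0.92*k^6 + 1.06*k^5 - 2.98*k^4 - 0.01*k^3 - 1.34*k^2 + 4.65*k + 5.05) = -3.99*k^6 + 4.67*k^5 - 0.11*k^4 + 0.01*k^3 + 2.44*k^2 - 1.75*k - 4.77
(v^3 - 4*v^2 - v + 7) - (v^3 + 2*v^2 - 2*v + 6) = -6*v^2 + v + 1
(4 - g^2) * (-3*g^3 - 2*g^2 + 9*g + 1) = 3*g^5 + 2*g^4 - 21*g^3 - 9*g^2 + 36*g + 4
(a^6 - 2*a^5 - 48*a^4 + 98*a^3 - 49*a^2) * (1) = a^6 - 2*a^5 - 48*a^4 + 98*a^3 - 49*a^2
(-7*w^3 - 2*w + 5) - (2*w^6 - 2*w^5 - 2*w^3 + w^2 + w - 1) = -2*w^6 + 2*w^5 - 5*w^3 - w^2 - 3*w + 6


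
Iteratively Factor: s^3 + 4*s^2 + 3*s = (s + 1)*(s^2 + 3*s) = (s + 1)*(s + 3)*(s)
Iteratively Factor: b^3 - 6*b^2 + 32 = (b - 4)*(b^2 - 2*b - 8) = (b - 4)^2*(b + 2)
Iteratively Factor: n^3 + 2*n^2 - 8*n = (n - 2)*(n^2 + 4*n) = (n - 2)*(n + 4)*(n)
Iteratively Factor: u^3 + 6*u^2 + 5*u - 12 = (u + 4)*(u^2 + 2*u - 3) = (u + 3)*(u + 4)*(u - 1)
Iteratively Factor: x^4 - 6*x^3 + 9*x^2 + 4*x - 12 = (x + 1)*(x^3 - 7*x^2 + 16*x - 12) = (x - 3)*(x + 1)*(x^2 - 4*x + 4) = (x - 3)*(x - 2)*(x + 1)*(x - 2)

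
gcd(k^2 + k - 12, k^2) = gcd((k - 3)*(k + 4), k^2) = 1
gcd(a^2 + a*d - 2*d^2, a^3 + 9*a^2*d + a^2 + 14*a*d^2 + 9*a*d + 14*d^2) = a + 2*d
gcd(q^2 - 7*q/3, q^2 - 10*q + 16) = 1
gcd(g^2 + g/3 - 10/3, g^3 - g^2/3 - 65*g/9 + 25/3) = g - 5/3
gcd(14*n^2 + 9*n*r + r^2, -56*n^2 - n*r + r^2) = 7*n + r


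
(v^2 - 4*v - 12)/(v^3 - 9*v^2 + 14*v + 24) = (v + 2)/(v^2 - 3*v - 4)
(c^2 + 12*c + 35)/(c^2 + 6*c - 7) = (c + 5)/(c - 1)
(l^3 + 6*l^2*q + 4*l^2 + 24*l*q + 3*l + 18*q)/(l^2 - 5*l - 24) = (l^2 + 6*l*q + l + 6*q)/(l - 8)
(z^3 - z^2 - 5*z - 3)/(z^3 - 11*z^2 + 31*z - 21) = (z^2 + 2*z + 1)/(z^2 - 8*z + 7)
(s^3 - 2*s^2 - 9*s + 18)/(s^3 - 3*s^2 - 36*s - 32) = (-s^3 + 2*s^2 + 9*s - 18)/(-s^3 + 3*s^2 + 36*s + 32)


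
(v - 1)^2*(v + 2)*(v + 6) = v^4 + 6*v^3 - 3*v^2 - 16*v + 12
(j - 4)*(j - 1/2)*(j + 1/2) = j^3 - 4*j^2 - j/4 + 1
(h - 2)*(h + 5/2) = h^2 + h/2 - 5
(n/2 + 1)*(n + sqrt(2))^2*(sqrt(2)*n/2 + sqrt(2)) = sqrt(2)*n^4/4 + n^3 + sqrt(2)*n^3 + 3*sqrt(2)*n^2/2 + 4*n^2 + 2*sqrt(2)*n + 4*n + 2*sqrt(2)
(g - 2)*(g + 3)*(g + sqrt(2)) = g^3 + g^2 + sqrt(2)*g^2 - 6*g + sqrt(2)*g - 6*sqrt(2)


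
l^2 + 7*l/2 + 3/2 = (l + 1/2)*(l + 3)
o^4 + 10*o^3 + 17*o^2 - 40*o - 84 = (o - 2)*(o + 2)*(o + 3)*(o + 7)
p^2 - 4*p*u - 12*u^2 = (p - 6*u)*(p + 2*u)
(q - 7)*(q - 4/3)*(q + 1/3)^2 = q^4 - 23*q^3/3 + 35*q^2/9 + 143*q/27 + 28/27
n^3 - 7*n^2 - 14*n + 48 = (n - 8)*(n - 2)*(n + 3)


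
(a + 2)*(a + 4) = a^2 + 6*a + 8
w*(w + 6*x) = w^2 + 6*w*x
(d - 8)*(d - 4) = d^2 - 12*d + 32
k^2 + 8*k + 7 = (k + 1)*(k + 7)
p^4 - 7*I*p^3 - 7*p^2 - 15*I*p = p*(p - 5*I)*(p - 3*I)*(p + I)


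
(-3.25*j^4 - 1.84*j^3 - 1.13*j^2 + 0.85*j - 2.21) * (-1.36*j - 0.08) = 4.42*j^5 + 2.7624*j^4 + 1.684*j^3 - 1.0656*j^2 + 2.9376*j + 0.1768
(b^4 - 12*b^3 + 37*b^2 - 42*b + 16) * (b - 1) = b^5 - 13*b^4 + 49*b^3 - 79*b^2 + 58*b - 16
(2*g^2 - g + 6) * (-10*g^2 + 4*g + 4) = -20*g^4 + 18*g^3 - 56*g^2 + 20*g + 24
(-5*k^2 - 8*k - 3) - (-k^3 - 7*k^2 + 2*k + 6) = k^3 + 2*k^2 - 10*k - 9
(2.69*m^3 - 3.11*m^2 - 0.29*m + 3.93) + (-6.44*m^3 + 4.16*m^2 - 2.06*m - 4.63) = -3.75*m^3 + 1.05*m^2 - 2.35*m - 0.7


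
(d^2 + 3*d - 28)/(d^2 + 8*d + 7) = (d - 4)/(d + 1)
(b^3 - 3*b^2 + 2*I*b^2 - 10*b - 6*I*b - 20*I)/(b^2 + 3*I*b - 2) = (b^2 - 3*b - 10)/(b + I)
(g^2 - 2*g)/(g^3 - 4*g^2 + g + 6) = g/(g^2 - 2*g - 3)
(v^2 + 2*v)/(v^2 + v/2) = 2*(v + 2)/(2*v + 1)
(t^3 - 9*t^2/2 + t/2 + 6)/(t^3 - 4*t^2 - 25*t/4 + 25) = 2*(2*t^2 - t - 3)/(4*t^2 - 25)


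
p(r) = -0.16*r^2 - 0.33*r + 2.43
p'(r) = -0.32*r - 0.33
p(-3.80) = 1.37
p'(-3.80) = 0.89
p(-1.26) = 2.59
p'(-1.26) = 0.07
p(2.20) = 0.93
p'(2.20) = -1.03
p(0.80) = 2.06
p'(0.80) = -0.59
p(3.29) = -0.39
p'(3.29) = -1.38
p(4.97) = -3.16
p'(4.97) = -1.92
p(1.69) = 1.42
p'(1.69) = -0.87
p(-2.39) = 2.30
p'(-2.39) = 0.43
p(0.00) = 2.43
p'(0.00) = -0.33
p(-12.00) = -16.65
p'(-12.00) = 3.51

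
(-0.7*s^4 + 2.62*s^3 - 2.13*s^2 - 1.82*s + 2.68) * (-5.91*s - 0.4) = 4.137*s^5 - 15.2042*s^4 + 11.5403*s^3 + 11.6082*s^2 - 15.1108*s - 1.072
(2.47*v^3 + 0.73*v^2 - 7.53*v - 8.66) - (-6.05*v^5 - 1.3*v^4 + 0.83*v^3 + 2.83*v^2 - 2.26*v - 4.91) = 6.05*v^5 + 1.3*v^4 + 1.64*v^3 - 2.1*v^2 - 5.27*v - 3.75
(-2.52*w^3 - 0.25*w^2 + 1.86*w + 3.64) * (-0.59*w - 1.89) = 1.4868*w^4 + 4.9103*w^3 - 0.6249*w^2 - 5.663*w - 6.8796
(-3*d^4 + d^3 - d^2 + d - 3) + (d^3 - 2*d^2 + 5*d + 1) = -3*d^4 + 2*d^3 - 3*d^2 + 6*d - 2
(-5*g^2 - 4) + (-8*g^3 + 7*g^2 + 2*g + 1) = -8*g^3 + 2*g^2 + 2*g - 3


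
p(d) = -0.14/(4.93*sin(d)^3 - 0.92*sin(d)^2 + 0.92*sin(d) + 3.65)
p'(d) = -0.14*(-14.79*sin(d)^2*cos(d) + 1.84*sin(d)*cos(d) - 0.92*cos(d))/(4.93*sin(d)^3 - 0.92*sin(d)^2 + 0.92*sin(d) + 3.65)^2 = (2.0706*sin(d)^2 - 0.2576*sin(d) + 0.1288)*cos(d)/(4.93*sin(d)^3 - 0.92*sin(d)^2 + 0.92*sin(d) + 3.65)^2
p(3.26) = -0.04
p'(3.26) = -0.02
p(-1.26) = 0.06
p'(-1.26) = 0.13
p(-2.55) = -0.07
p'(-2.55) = -0.19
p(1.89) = -0.02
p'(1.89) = -0.01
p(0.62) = -0.03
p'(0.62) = 0.02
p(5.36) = 0.82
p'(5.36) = 34.58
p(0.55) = -0.03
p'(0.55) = 0.02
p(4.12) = 0.25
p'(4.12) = -3.13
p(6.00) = -0.04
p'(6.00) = 0.03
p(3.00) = -0.04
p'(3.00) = -0.00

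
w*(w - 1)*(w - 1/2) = w^3 - 3*w^2/2 + w/2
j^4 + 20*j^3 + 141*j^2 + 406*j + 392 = (j + 2)*(j + 4)*(j + 7)^2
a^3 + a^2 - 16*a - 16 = (a - 4)*(a + 1)*(a + 4)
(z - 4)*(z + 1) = z^2 - 3*z - 4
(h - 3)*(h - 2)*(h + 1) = h^3 - 4*h^2 + h + 6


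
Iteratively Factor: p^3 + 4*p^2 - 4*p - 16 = (p + 2)*(p^2 + 2*p - 8) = (p + 2)*(p + 4)*(p - 2)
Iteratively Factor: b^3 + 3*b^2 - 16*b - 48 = (b - 4)*(b^2 + 7*b + 12) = (b - 4)*(b + 3)*(b + 4)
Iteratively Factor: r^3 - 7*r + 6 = (r + 3)*(r^2 - 3*r + 2) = (r - 2)*(r + 3)*(r - 1)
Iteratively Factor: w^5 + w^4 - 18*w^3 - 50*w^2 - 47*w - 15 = (w + 1)*(w^4 - 18*w^2 - 32*w - 15) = (w - 5)*(w + 1)*(w^3 + 5*w^2 + 7*w + 3) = (w - 5)*(w + 1)^2*(w^2 + 4*w + 3) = (w - 5)*(w + 1)^3*(w + 3)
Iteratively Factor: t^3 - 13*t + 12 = (t + 4)*(t^2 - 4*t + 3) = (t - 1)*(t + 4)*(t - 3)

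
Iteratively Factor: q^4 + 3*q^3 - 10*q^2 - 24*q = (q)*(q^3 + 3*q^2 - 10*q - 24) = q*(q + 2)*(q^2 + q - 12) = q*(q + 2)*(q + 4)*(q - 3)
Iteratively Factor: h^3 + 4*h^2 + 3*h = (h + 3)*(h^2 + h) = h*(h + 3)*(h + 1)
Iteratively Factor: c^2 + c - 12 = (c + 4)*(c - 3)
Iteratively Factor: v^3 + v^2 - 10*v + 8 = (v - 1)*(v^2 + 2*v - 8) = (v - 1)*(v + 4)*(v - 2)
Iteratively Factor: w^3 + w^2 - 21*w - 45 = (w - 5)*(w^2 + 6*w + 9) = (w - 5)*(w + 3)*(w + 3)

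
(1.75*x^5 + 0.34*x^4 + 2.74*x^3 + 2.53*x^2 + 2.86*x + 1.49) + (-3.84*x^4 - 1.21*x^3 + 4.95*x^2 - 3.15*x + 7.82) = 1.75*x^5 - 3.5*x^4 + 1.53*x^3 + 7.48*x^2 - 0.29*x + 9.31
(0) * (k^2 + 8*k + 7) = 0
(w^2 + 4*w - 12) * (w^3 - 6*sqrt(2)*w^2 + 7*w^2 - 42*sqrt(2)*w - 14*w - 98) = w^5 - 6*sqrt(2)*w^4 + 11*w^4 - 66*sqrt(2)*w^3 + 2*w^3 - 238*w^2 - 96*sqrt(2)*w^2 - 224*w + 504*sqrt(2)*w + 1176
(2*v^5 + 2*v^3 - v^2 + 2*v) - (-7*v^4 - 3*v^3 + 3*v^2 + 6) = 2*v^5 + 7*v^4 + 5*v^3 - 4*v^2 + 2*v - 6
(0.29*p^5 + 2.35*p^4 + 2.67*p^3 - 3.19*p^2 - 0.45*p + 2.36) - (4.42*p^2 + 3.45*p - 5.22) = 0.29*p^5 + 2.35*p^4 + 2.67*p^3 - 7.61*p^2 - 3.9*p + 7.58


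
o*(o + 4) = o^2 + 4*o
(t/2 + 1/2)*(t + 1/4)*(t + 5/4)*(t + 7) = t^4/2 + 19*t^3/4 + 309*t^2/32 + 13*t/2 + 35/32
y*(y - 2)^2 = y^3 - 4*y^2 + 4*y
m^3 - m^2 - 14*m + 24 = (m - 3)*(m - 2)*(m + 4)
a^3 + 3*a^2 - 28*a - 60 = (a - 5)*(a + 2)*(a + 6)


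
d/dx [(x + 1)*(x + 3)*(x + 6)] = 3*x^2 + 20*x + 27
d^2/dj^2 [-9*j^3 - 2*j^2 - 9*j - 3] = -54*j - 4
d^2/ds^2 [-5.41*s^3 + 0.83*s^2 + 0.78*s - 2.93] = 1.66 - 32.46*s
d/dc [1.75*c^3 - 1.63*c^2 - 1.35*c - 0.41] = 5.25*c^2 - 3.26*c - 1.35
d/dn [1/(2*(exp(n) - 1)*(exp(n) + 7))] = (-exp(n) - 3)*exp(n)/(exp(4*n) + 12*exp(3*n) + 22*exp(2*n) - 84*exp(n) + 49)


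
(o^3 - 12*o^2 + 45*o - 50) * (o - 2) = o^4 - 14*o^3 + 69*o^2 - 140*o + 100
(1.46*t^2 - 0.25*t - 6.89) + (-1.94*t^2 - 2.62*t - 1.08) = -0.48*t^2 - 2.87*t - 7.97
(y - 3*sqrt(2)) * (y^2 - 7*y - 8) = y^3 - 7*y^2 - 3*sqrt(2)*y^2 - 8*y + 21*sqrt(2)*y + 24*sqrt(2)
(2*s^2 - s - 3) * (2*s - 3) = 4*s^3 - 8*s^2 - 3*s + 9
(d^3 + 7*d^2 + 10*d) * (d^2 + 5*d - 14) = d^5 + 12*d^4 + 31*d^3 - 48*d^2 - 140*d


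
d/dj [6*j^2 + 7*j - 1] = 12*j + 7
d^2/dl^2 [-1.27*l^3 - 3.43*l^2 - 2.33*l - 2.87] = -7.62*l - 6.86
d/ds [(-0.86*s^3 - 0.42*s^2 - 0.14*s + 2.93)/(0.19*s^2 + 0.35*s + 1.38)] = (-0.1634*s^4 - 0.602*s^3 - 3.6808*s^2 - 2.2726*s - 1.2187)/(0.0361*s^4 + 0.133*s^3 + 0.6469*s^2 + 0.966*s + 1.9044)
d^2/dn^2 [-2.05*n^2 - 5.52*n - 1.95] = -4.10000000000000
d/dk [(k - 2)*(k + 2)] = 2*k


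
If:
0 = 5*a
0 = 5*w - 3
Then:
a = 0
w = 3/5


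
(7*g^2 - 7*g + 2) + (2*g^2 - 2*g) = 9*g^2 - 9*g + 2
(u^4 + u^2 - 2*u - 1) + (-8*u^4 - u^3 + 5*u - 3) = -7*u^4 - u^3 + u^2 + 3*u - 4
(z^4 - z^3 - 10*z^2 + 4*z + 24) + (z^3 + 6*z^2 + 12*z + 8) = z^4 - 4*z^2 + 16*z + 32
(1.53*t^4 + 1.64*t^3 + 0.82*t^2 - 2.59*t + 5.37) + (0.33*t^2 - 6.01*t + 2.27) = 1.53*t^4 + 1.64*t^3 + 1.15*t^2 - 8.6*t + 7.64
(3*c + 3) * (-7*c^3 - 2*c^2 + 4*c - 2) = -21*c^4 - 27*c^3 + 6*c^2 + 6*c - 6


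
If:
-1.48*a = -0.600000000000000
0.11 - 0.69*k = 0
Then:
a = 0.41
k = 0.16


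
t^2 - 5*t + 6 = (t - 3)*(t - 2)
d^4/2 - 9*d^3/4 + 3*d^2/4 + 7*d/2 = d*(d/2 + 1/2)*(d - 7/2)*(d - 2)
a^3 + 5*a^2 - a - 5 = (a - 1)*(a + 1)*(a + 5)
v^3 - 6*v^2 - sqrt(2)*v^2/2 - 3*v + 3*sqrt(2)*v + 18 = (v - 6)*(v - 3*sqrt(2)/2)*(v + sqrt(2))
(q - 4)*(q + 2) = q^2 - 2*q - 8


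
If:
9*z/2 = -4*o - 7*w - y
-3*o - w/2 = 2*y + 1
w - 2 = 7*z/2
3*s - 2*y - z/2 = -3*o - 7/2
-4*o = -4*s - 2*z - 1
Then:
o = -151/280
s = -163/280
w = 11/20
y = 6/35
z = -29/70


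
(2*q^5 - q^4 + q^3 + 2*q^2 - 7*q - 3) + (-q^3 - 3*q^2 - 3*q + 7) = 2*q^5 - q^4 - q^2 - 10*q + 4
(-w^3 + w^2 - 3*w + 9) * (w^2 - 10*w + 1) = -w^5 + 11*w^4 - 14*w^3 + 40*w^2 - 93*w + 9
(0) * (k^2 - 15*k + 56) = 0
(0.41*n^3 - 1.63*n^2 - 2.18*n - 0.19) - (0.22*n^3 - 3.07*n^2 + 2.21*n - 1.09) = 0.19*n^3 + 1.44*n^2 - 4.39*n + 0.9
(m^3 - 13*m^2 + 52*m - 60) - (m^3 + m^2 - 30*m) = -14*m^2 + 82*m - 60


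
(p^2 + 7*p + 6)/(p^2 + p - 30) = (p + 1)/(p - 5)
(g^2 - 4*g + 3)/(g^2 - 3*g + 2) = (g - 3)/(g - 2)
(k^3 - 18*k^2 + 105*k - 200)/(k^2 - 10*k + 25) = k - 8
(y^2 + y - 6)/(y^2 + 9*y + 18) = (y - 2)/(y + 6)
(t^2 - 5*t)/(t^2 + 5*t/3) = 3*(t - 5)/(3*t + 5)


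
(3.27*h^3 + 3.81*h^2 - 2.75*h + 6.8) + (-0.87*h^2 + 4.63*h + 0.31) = 3.27*h^3 + 2.94*h^2 + 1.88*h + 7.11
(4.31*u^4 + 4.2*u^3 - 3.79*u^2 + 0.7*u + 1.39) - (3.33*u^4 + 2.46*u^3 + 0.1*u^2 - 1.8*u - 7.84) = 0.98*u^4 + 1.74*u^3 - 3.89*u^2 + 2.5*u + 9.23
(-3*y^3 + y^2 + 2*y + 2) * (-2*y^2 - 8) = 6*y^5 - 2*y^4 + 20*y^3 - 12*y^2 - 16*y - 16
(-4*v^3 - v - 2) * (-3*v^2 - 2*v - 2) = 12*v^5 + 8*v^4 + 11*v^3 + 8*v^2 + 6*v + 4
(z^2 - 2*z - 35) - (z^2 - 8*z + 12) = 6*z - 47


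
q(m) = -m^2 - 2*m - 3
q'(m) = -2*m - 2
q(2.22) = -12.37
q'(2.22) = -6.44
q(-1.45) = -2.20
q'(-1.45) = 0.90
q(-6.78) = -35.41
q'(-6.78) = 11.56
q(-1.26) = -2.07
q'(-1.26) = 0.52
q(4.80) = -35.64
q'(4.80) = -11.60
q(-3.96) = -10.76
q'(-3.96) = 5.92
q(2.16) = -11.99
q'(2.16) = -6.32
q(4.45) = -31.70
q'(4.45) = -10.90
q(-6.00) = -27.00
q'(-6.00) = 10.00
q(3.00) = -18.00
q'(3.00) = -8.00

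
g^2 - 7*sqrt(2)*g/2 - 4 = (g - 4*sqrt(2))*(g + sqrt(2)/2)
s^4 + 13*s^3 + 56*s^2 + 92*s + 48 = (s + 1)*(s + 2)*(s + 4)*(s + 6)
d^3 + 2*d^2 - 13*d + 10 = (d - 2)*(d - 1)*(d + 5)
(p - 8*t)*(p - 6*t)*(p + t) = p^3 - 13*p^2*t + 34*p*t^2 + 48*t^3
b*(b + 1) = b^2 + b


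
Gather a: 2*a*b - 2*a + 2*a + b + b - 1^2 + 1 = 2*a*b + 2*b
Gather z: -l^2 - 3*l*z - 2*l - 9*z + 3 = -l^2 - 2*l + z*(-3*l - 9) + 3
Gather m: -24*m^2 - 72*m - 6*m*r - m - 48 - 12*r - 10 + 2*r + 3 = -24*m^2 + m*(-6*r - 73) - 10*r - 55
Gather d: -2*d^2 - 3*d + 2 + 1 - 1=-2*d^2 - 3*d + 2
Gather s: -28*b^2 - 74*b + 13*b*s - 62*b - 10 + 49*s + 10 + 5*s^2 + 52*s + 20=-28*b^2 - 136*b + 5*s^2 + s*(13*b + 101) + 20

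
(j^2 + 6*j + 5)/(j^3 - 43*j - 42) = (j + 5)/(j^2 - j - 42)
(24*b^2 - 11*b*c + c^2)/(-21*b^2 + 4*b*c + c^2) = (-8*b + c)/(7*b + c)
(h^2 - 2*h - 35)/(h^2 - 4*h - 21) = (h + 5)/(h + 3)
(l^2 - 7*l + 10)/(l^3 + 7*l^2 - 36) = (l - 5)/(l^2 + 9*l + 18)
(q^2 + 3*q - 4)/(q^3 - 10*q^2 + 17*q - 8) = (q + 4)/(q^2 - 9*q + 8)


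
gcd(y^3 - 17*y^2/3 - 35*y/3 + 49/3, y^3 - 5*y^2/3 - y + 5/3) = y - 1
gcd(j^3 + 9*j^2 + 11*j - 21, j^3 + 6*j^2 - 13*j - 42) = j + 7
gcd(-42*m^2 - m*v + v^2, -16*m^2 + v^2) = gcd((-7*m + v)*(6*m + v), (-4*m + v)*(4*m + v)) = 1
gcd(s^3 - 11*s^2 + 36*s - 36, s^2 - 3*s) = s - 3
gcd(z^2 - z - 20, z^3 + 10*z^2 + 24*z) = z + 4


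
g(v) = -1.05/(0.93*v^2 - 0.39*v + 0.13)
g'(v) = -1.05*(0.39 - 1.86*v)/(0.93*v^2 - 0.39*v + 0.13)^2 = (1.953*v - 0.4095)/(0.93*v^2 - 0.39*v + 0.13)^2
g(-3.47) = -0.08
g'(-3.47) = -0.04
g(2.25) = -0.27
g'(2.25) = 0.25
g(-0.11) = -5.70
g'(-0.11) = -18.41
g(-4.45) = -0.05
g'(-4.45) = -0.02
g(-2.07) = -0.21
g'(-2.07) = -0.18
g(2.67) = -0.18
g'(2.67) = 0.15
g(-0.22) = -4.03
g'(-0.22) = -12.34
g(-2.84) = -0.12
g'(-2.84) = -0.08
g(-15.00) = -0.00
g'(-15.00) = -0.00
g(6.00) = -0.03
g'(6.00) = 0.01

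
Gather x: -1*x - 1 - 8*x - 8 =-9*x - 9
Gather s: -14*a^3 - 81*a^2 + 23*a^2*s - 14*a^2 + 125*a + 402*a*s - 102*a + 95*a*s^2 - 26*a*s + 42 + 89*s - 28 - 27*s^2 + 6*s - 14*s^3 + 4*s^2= -14*a^3 - 95*a^2 + 23*a - 14*s^3 + s^2*(95*a - 23) + s*(23*a^2 + 376*a + 95) + 14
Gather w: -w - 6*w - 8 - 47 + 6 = -7*w - 49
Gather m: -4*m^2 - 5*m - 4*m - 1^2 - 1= -4*m^2 - 9*m - 2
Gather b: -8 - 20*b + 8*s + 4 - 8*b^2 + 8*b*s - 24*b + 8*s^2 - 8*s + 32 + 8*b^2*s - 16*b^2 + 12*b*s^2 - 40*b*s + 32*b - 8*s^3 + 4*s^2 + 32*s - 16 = b^2*(8*s - 24) + b*(12*s^2 - 32*s - 12) - 8*s^3 + 12*s^2 + 32*s + 12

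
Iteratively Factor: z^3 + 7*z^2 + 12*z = (z + 3)*(z^2 + 4*z) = (z + 3)*(z + 4)*(z)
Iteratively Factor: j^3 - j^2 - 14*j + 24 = (j + 4)*(j^2 - 5*j + 6) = (j - 3)*(j + 4)*(j - 2)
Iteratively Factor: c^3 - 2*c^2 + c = (c - 1)*(c^2 - c) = (c - 1)^2*(c)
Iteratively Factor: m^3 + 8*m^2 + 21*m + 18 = (m + 2)*(m^2 + 6*m + 9) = (m + 2)*(m + 3)*(m + 3)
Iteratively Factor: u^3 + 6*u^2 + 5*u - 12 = (u + 3)*(u^2 + 3*u - 4) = (u - 1)*(u + 3)*(u + 4)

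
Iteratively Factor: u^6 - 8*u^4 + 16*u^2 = (u)*(u^5 - 8*u^3 + 16*u) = u*(u + 2)*(u^4 - 2*u^3 - 4*u^2 + 8*u) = u^2*(u + 2)*(u^3 - 2*u^2 - 4*u + 8) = u^2*(u + 2)^2*(u^2 - 4*u + 4) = u^2*(u - 2)*(u + 2)^2*(u - 2)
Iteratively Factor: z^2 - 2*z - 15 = (z + 3)*(z - 5)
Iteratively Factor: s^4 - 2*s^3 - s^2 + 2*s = (s + 1)*(s^3 - 3*s^2 + 2*s) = s*(s + 1)*(s^2 - 3*s + 2) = s*(s - 1)*(s + 1)*(s - 2)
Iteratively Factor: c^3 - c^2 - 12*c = (c - 4)*(c^2 + 3*c) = c*(c - 4)*(c + 3)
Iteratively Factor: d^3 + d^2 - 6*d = (d - 2)*(d^2 + 3*d) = d*(d - 2)*(d + 3)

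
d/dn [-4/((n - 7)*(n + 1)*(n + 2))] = 4*(3*n^2 - 8*n - 19)/(n^6 - 8*n^5 - 22*n^4 + 124*n^3 + 473*n^2 + 532*n + 196)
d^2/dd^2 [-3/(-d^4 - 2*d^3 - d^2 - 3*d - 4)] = 6*(-(6*d^2 + 6*d + 1)*(d^4 + 2*d^3 + d^2 + 3*d + 4) + (4*d^3 + 6*d^2 + 2*d + 3)^2)/(d^4 + 2*d^3 + d^2 + 3*d + 4)^3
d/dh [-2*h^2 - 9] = -4*h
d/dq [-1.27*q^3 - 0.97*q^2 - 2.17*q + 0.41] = -3.81*q^2 - 1.94*q - 2.17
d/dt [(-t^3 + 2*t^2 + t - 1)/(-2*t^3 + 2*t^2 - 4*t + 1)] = (2*t^4 + 12*t^3 - 19*t^2 + 8*t - 3)/(4*t^6 - 8*t^5 + 20*t^4 - 20*t^3 + 20*t^2 - 8*t + 1)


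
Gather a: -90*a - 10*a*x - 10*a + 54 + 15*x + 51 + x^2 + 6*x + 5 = a*(-10*x - 100) + x^2 + 21*x + 110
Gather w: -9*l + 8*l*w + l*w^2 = l*w^2 + 8*l*w - 9*l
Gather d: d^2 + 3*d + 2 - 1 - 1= d^2 + 3*d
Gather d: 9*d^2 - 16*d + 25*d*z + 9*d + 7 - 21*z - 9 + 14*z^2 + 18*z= 9*d^2 + d*(25*z - 7) + 14*z^2 - 3*z - 2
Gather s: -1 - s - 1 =-s - 2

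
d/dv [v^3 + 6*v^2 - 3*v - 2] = 3*v^2 + 12*v - 3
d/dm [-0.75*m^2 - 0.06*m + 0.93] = -1.5*m - 0.06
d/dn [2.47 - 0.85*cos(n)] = 0.85*sin(n)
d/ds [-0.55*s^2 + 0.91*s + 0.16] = 0.91 - 1.1*s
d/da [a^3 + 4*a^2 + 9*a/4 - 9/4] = 3*a^2 + 8*a + 9/4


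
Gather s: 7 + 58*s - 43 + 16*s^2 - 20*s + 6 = 16*s^2 + 38*s - 30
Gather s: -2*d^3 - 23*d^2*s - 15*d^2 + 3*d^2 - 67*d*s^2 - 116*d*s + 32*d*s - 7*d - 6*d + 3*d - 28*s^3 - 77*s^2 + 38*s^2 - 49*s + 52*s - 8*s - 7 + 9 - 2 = -2*d^3 - 12*d^2 - 10*d - 28*s^3 + s^2*(-67*d - 39) + s*(-23*d^2 - 84*d - 5)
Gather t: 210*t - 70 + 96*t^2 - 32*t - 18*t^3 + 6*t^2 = -18*t^3 + 102*t^2 + 178*t - 70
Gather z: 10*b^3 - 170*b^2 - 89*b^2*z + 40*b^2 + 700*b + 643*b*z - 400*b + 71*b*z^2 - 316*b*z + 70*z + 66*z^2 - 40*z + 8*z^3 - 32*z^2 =10*b^3 - 130*b^2 + 300*b + 8*z^3 + z^2*(71*b + 34) + z*(-89*b^2 + 327*b + 30)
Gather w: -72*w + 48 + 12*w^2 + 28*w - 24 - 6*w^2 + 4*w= 6*w^2 - 40*w + 24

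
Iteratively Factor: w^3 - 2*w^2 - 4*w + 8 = (w - 2)*(w^2 - 4) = (w - 2)^2*(w + 2)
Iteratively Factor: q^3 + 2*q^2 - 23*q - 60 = (q + 3)*(q^2 - q - 20) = (q + 3)*(q + 4)*(q - 5)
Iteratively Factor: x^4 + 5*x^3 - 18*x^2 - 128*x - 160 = (x - 5)*(x^3 + 10*x^2 + 32*x + 32) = (x - 5)*(x + 4)*(x^2 + 6*x + 8) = (x - 5)*(x + 2)*(x + 4)*(x + 4)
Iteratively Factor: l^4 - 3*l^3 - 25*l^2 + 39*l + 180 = (l + 3)*(l^3 - 6*l^2 - 7*l + 60) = (l + 3)^2*(l^2 - 9*l + 20) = (l - 5)*(l + 3)^2*(l - 4)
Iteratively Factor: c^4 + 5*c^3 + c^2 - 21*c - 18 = (c + 3)*(c^3 + 2*c^2 - 5*c - 6) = (c - 2)*(c + 3)*(c^2 + 4*c + 3) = (c - 2)*(c + 3)^2*(c + 1)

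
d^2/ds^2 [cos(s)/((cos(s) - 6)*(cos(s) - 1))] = (-(1 - cos(2*s))^2/4 - 18*cos(s) + 14*cos(2*s) - 2*cos(3*s) - 69)/((cos(s) - 6)^3*(cos(s) - 1)^2)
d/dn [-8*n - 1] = -8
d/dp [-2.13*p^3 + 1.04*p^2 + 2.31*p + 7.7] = -6.39*p^2 + 2.08*p + 2.31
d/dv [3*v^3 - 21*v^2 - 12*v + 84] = 9*v^2 - 42*v - 12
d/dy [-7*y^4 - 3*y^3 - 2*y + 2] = -28*y^3 - 9*y^2 - 2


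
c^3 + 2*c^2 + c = c*(c + 1)^2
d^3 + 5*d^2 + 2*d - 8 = (d - 1)*(d + 2)*(d + 4)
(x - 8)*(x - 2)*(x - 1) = x^3 - 11*x^2 + 26*x - 16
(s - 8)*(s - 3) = s^2 - 11*s + 24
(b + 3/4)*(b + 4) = b^2 + 19*b/4 + 3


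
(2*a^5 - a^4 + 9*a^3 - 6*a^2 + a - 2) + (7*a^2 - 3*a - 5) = 2*a^5 - a^4 + 9*a^3 + a^2 - 2*a - 7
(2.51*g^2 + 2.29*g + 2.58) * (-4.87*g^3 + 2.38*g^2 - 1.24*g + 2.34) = -12.2237*g^5 - 5.1785*g^4 - 10.2268*g^3 + 9.1742*g^2 + 2.1594*g + 6.0372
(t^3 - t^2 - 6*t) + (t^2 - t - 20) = t^3 - 7*t - 20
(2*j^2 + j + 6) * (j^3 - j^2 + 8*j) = 2*j^5 - j^4 + 21*j^3 + 2*j^2 + 48*j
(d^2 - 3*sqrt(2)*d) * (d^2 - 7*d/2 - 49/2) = d^4 - 3*sqrt(2)*d^3 - 7*d^3/2 - 49*d^2/2 + 21*sqrt(2)*d^2/2 + 147*sqrt(2)*d/2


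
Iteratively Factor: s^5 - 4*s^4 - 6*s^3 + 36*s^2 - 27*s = (s - 3)*(s^4 - s^3 - 9*s^2 + 9*s) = s*(s - 3)*(s^3 - s^2 - 9*s + 9) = s*(s - 3)*(s + 3)*(s^2 - 4*s + 3) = s*(s - 3)^2*(s + 3)*(s - 1)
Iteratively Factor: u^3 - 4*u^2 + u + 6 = (u - 2)*(u^2 - 2*u - 3) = (u - 2)*(u + 1)*(u - 3)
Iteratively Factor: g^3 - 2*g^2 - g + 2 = (g + 1)*(g^2 - 3*g + 2) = (g - 2)*(g + 1)*(g - 1)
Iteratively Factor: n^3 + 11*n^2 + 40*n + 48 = (n + 4)*(n^2 + 7*n + 12) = (n + 3)*(n + 4)*(n + 4)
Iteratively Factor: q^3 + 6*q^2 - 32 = (q - 2)*(q^2 + 8*q + 16) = (q - 2)*(q + 4)*(q + 4)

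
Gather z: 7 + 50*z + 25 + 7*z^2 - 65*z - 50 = 7*z^2 - 15*z - 18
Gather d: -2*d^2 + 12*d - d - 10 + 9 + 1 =-2*d^2 + 11*d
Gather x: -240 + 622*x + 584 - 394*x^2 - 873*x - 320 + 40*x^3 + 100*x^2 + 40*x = 40*x^3 - 294*x^2 - 211*x + 24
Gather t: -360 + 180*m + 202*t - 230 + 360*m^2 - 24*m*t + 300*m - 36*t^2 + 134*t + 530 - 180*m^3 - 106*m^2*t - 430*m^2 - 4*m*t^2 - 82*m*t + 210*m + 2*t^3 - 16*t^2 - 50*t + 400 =-180*m^3 - 70*m^2 + 690*m + 2*t^3 + t^2*(-4*m - 52) + t*(-106*m^2 - 106*m + 286) + 340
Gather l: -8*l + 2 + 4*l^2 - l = 4*l^2 - 9*l + 2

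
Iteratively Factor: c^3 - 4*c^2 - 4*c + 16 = (c - 4)*(c^2 - 4) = (c - 4)*(c + 2)*(c - 2)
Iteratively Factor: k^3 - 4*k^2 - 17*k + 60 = (k + 4)*(k^2 - 8*k + 15) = (k - 3)*(k + 4)*(k - 5)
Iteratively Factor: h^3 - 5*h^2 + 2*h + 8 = (h - 4)*(h^2 - h - 2) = (h - 4)*(h - 2)*(h + 1)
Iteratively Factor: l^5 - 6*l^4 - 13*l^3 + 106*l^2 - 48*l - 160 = (l - 4)*(l^4 - 2*l^3 - 21*l^2 + 22*l + 40) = (l - 5)*(l - 4)*(l^3 + 3*l^2 - 6*l - 8) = (l - 5)*(l - 4)*(l + 4)*(l^2 - l - 2) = (l - 5)*(l - 4)*(l + 1)*(l + 4)*(l - 2)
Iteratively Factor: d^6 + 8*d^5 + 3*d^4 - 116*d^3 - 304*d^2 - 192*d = (d + 1)*(d^5 + 7*d^4 - 4*d^3 - 112*d^2 - 192*d) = (d + 1)*(d + 4)*(d^4 + 3*d^3 - 16*d^2 - 48*d) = (d - 4)*(d + 1)*(d + 4)*(d^3 + 7*d^2 + 12*d) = (d - 4)*(d + 1)*(d + 3)*(d + 4)*(d^2 + 4*d) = (d - 4)*(d + 1)*(d + 3)*(d + 4)^2*(d)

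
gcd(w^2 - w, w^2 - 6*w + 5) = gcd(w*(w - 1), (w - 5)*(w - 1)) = w - 1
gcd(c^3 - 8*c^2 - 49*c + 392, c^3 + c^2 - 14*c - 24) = 1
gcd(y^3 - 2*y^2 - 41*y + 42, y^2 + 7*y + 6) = y + 6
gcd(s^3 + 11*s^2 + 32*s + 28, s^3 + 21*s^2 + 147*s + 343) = s + 7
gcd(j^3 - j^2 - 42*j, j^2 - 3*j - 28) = j - 7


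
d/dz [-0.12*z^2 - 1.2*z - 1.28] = -0.24*z - 1.2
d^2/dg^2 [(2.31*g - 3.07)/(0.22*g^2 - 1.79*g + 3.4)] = ((9.6206 - 3.0492*g)*(0.22*g^2 - 1.79*g + 3.4) + (0.44*g - 1.79)*(0.88*g - 3.58)*(2.31*g - 3.07))/(0.22*g^2 - 1.79*g + 3.4)^3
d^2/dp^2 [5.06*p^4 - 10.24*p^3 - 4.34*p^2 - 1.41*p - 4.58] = 60.72*p^2 - 61.44*p - 8.68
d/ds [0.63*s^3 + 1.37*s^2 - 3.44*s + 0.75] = 1.89*s^2 + 2.74*s - 3.44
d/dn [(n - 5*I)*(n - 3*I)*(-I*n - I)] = -3*I*n^2 - 2*n*(8 + I) - 8 + 15*I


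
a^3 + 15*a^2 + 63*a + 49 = (a + 1)*(a + 7)^2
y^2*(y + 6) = y^3 + 6*y^2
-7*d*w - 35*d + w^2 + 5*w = (-7*d + w)*(w + 5)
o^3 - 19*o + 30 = (o - 3)*(o - 2)*(o + 5)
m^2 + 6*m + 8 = (m + 2)*(m + 4)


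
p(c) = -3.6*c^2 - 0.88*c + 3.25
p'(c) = -7.2*c - 0.88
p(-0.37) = 3.08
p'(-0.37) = 1.78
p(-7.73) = -205.06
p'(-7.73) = 54.78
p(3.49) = -43.67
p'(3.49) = -26.01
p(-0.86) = 1.34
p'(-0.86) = 5.31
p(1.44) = -5.48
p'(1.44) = -11.25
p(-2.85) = -23.48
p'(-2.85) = 19.64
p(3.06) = -33.15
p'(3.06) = -22.91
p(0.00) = 3.25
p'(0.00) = -0.88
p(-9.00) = -280.43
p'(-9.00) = 63.92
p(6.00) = -131.63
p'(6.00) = -44.08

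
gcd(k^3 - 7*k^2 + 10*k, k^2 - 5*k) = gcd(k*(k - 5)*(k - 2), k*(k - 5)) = k^2 - 5*k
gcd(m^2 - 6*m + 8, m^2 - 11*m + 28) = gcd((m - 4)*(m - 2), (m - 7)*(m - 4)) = m - 4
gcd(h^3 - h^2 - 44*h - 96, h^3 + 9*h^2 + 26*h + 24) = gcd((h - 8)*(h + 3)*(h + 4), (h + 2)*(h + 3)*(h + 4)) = h^2 + 7*h + 12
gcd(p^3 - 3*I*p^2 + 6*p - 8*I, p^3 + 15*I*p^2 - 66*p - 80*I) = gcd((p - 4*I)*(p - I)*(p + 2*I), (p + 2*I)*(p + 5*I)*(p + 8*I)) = p + 2*I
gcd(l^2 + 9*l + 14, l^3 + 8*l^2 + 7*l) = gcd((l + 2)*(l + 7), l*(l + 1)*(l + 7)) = l + 7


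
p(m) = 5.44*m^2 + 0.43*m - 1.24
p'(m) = 10.88*m + 0.43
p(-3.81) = 76.09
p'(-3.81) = -41.02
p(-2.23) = 24.85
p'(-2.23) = -23.83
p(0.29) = -0.66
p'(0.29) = 3.59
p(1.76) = 16.37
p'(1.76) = 19.58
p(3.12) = 53.06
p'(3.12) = 34.38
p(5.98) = 195.87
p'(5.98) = 65.49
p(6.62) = 240.01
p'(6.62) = 72.46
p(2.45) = 32.47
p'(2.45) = 27.09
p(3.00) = 49.01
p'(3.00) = 33.07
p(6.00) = 197.18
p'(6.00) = 65.71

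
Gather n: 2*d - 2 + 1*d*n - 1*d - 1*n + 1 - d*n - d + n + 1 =0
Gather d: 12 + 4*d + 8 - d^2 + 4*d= -d^2 + 8*d + 20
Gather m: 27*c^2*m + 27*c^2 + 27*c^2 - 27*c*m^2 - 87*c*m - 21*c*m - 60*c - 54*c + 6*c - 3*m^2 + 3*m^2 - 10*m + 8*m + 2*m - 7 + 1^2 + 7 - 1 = 54*c^2 - 27*c*m^2 - 108*c + m*(27*c^2 - 108*c)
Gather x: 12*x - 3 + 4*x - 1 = 16*x - 4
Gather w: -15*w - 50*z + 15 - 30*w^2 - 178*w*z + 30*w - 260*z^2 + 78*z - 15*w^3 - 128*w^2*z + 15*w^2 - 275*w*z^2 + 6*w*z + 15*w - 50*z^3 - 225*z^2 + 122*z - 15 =-15*w^3 + w^2*(-128*z - 15) + w*(-275*z^2 - 172*z + 30) - 50*z^3 - 485*z^2 + 150*z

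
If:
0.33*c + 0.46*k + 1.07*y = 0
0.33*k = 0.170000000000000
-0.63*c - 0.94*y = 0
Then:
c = 0.61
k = 0.52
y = -0.41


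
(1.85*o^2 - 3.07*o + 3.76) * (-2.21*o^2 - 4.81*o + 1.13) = -4.0885*o^4 - 2.1138*o^3 + 8.5476*o^2 - 21.5547*o + 4.2488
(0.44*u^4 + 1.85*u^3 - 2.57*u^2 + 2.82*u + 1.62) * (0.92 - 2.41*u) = -1.0604*u^5 - 4.0537*u^4 + 7.8957*u^3 - 9.1606*u^2 - 1.3098*u + 1.4904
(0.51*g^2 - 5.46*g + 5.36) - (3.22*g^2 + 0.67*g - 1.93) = -2.71*g^2 - 6.13*g + 7.29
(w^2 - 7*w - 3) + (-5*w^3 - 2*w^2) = -5*w^3 - w^2 - 7*w - 3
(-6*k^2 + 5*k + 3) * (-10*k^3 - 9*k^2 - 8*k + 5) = 60*k^5 + 4*k^4 - 27*k^3 - 97*k^2 + k + 15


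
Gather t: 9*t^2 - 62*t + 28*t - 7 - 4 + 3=9*t^2 - 34*t - 8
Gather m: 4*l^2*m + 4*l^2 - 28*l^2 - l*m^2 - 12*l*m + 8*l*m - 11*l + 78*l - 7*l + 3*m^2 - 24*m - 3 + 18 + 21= -24*l^2 + 60*l + m^2*(3 - l) + m*(4*l^2 - 4*l - 24) + 36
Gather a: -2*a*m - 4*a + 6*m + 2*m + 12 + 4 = a*(-2*m - 4) + 8*m + 16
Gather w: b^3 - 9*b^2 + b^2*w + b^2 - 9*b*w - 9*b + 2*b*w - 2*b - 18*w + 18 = b^3 - 8*b^2 - 11*b + w*(b^2 - 7*b - 18) + 18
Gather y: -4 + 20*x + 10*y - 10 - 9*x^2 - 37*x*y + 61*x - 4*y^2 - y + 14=-9*x^2 + 81*x - 4*y^2 + y*(9 - 37*x)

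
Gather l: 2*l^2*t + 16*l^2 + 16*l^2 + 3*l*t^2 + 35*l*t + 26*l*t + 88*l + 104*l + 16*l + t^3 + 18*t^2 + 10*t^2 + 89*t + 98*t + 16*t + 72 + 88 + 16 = l^2*(2*t + 32) + l*(3*t^2 + 61*t + 208) + t^3 + 28*t^2 + 203*t + 176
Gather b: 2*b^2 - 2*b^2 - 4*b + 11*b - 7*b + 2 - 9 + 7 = 0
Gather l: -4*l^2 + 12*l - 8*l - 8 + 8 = -4*l^2 + 4*l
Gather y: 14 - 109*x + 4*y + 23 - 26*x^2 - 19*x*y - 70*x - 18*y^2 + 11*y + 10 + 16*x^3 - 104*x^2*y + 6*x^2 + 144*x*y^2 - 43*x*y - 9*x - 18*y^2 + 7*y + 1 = 16*x^3 - 20*x^2 - 188*x + y^2*(144*x - 36) + y*(-104*x^2 - 62*x + 22) + 48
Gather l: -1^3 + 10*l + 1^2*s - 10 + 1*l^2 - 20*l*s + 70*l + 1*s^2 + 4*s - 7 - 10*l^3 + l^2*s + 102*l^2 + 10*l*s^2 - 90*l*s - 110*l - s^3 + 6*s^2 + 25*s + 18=-10*l^3 + l^2*(s + 103) + l*(10*s^2 - 110*s - 30) - s^3 + 7*s^2 + 30*s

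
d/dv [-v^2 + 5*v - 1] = 5 - 2*v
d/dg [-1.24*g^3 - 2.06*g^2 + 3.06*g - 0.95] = -3.72*g^2 - 4.12*g + 3.06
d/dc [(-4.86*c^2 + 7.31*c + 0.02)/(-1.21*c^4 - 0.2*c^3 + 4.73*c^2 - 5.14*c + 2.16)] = (-11.7612*c^5 + 25.5633*c^4 + 3.02079999999999*c^3 - 9.5839*c^2 - 21.1844*c + 15.8924)/(1.4641*c^8 + 0.484*c^7 - 11.4066*c^6 + 10.5468*c^5 + 19.2017*c^4 - 49.4884*c^3 + 46.8532*c^2 - 22.2048*c + 4.6656)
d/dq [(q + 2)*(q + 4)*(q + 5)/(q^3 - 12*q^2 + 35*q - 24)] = (-23*q^4 - 6*q^3 + 649*q^2 + 432*q - 2312)/(q^6 - 24*q^5 + 214*q^4 - 888*q^3 + 1801*q^2 - 1680*q + 576)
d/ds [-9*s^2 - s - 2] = -18*s - 1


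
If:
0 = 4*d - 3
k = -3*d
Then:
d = 3/4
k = -9/4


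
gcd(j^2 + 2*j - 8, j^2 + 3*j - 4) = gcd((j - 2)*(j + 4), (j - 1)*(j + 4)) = j + 4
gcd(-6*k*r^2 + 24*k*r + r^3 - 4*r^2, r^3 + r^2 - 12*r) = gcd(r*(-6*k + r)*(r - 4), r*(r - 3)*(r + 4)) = r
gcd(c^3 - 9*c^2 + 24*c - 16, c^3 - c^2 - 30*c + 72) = c - 4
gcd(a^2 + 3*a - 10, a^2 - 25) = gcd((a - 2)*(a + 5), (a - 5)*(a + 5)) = a + 5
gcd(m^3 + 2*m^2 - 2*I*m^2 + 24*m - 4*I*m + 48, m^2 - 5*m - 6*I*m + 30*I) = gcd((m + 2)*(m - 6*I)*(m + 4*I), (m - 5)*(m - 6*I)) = m - 6*I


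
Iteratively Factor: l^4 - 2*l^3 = (l)*(l^3 - 2*l^2) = l^2*(l^2 - 2*l) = l^2*(l - 2)*(l)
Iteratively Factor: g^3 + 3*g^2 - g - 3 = (g + 3)*(g^2 - 1) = (g - 1)*(g + 3)*(g + 1)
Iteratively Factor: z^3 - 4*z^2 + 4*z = (z)*(z^2 - 4*z + 4) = z*(z - 2)*(z - 2)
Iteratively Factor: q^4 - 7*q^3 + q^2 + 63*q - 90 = (q - 5)*(q^3 - 2*q^2 - 9*q + 18) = (q - 5)*(q - 3)*(q^2 + q - 6) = (q - 5)*(q - 3)*(q + 3)*(q - 2)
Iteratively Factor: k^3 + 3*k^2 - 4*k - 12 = (k + 3)*(k^2 - 4) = (k - 2)*(k + 3)*(k + 2)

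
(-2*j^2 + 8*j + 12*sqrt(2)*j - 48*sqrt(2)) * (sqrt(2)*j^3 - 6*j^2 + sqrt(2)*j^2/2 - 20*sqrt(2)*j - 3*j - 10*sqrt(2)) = -2*sqrt(2)*j^5 + 7*sqrt(2)*j^4 + 36*j^4 - 126*j^3 - 28*sqrt(2)*j^3 - 552*j^2 + 112*sqrt(2)*j^2 + 64*sqrt(2)*j + 1680*j + 960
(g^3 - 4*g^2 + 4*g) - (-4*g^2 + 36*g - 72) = g^3 - 32*g + 72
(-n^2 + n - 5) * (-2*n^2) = 2*n^4 - 2*n^3 + 10*n^2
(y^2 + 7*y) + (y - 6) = y^2 + 8*y - 6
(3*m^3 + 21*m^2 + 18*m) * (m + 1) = 3*m^4 + 24*m^3 + 39*m^2 + 18*m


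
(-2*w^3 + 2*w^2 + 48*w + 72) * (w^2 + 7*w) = -2*w^5 - 12*w^4 + 62*w^3 + 408*w^2 + 504*w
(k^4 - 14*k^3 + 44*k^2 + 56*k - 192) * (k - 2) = k^5 - 16*k^4 + 72*k^3 - 32*k^2 - 304*k + 384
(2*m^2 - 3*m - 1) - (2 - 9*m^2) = 11*m^2 - 3*m - 3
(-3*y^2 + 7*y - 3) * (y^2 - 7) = -3*y^4 + 7*y^3 + 18*y^2 - 49*y + 21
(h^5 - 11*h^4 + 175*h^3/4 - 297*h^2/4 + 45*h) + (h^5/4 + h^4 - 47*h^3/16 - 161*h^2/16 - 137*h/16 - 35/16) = 5*h^5/4 - 10*h^4 + 653*h^3/16 - 1349*h^2/16 + 583*h/16 - 35/16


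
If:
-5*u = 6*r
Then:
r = -5*u/6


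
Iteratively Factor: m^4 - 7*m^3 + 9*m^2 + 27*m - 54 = (m + 2)*(m^3 - 9*m^2 + 27*m - 27) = (m - 3)*(m + 2)*(m^2 - 6*m + 9) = (m - 3)^2*(m + 2)*(m - 3)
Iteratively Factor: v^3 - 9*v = (v + 3)*(v^2 - 3*v) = (v - 3)*(v + 3)*(v)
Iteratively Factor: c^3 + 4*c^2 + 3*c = (c + 1)*(c^2 + 3*c) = (c + 1)*(c + 3)*(c)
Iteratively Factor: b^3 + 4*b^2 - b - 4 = (b + 4)*(b^2 - 1) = (b - 1)*(b + 4)*(b + 1)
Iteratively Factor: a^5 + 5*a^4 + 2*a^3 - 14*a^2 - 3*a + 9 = (a - 1)*(a^4 + 6*a^3 + 8*a^2 - 6*a - 9) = (a - 1)*(a + 1)*(a^3 + 5*a^2 + 3*a - 9) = (a - 1)^2*(a + 1)*(a^2 + 6*a + 9) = (a - 1)^2*(a + 1)*(a + 3)*(a + 3)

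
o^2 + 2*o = o*(o + 2)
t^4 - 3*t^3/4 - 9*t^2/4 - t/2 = t*(t - 2)*(t + 1/4)*(t + 1)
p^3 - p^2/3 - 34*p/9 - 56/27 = (p - 7/3)*(p + 2/3)*(p + 4/3)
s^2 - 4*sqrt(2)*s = s*(s - 4*sqrt(2))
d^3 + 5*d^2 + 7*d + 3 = (d + 1)^2*(d + 3)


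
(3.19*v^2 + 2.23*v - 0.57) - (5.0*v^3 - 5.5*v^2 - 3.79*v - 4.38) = -5.0*v^3 + 8.69*v^2 + 6.02*v + 3.81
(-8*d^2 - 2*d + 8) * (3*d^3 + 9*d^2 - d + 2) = -24*d^5 - 78*d^4 + 14*d^3 + 58*d^2 - 12*d + 16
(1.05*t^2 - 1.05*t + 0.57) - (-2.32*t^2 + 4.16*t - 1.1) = 3.37*t^2 - 5.21*t + 1.67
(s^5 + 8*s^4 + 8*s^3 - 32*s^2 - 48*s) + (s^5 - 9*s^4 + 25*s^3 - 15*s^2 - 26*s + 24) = 2*s^5 - s^4 + 33*s^3 - 47*s^2 - 74*s + 24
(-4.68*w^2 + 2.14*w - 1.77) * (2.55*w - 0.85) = -11.934*w^3 + 9.435*w^2 - 6.3325*w + 1.5045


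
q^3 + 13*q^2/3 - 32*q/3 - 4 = (q - 2)*(q + 1/3)*(q + 6)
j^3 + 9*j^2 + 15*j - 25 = (j - 1)*(j + 5)^2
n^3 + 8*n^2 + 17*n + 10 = (n + 1)*(n + 2)*(n + 5)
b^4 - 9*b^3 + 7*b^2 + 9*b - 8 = (b - 8)*(b - 1)^2*(b + 1)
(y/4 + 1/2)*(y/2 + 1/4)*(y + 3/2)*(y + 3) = y^4/8 + 7*y^3/8 + 67*y^2/32 + 63*y/32 + 9/16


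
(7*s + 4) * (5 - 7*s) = -49*s^2 + 7*s + 20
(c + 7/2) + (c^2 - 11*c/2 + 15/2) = c^2 - 9*c/2 + 11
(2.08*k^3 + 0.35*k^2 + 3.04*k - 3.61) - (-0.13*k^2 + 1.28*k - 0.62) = 2.08*k^3 + 0.48*k^2 + 1.76*k - 2.99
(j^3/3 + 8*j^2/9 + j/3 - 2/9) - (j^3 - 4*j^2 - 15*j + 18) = -2*j^3/3 + 44*j^2/9 + 46*j/3 - 164/9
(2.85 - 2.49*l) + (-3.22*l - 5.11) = -5.71*l - 2.26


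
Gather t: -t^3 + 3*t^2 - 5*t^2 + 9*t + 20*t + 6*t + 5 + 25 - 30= -t^3 - 2*t^2 + 35*t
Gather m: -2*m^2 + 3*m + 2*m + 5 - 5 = -2*m^2 + 5*m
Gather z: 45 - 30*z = 45 - 30*z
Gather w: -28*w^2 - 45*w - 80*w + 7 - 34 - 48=-28*w^2 - 125*w - 75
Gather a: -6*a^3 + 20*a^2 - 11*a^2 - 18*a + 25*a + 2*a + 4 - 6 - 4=-6*a^3 + 9*a^2 + 9*a - 6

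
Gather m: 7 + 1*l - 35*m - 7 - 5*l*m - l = m*(-5*l - 35)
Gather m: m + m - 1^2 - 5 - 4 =2*m - 10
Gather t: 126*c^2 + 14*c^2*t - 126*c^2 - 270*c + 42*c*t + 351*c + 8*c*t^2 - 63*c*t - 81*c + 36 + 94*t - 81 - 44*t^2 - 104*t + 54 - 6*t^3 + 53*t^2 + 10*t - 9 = -6*t^3 + t^2*(8*c + 9) + t*(14*c^2 - 21*c)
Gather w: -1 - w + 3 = 2 - w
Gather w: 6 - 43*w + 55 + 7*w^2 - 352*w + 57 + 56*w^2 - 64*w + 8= 63*w^2 - 459*w + 126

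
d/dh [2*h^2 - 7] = 4*h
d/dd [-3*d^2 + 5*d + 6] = 5 - 6*d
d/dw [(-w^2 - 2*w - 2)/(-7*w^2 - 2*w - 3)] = 2*(-6*w^2 - 11*w + 1)/(49*w^4 + 28*w^3 + 46*w^2 + 12*w + 9)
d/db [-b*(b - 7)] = 7 - 2*b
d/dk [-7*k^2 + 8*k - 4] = 8 - 14*k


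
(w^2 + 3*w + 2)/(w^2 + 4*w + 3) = (w + 2)/(w + 3)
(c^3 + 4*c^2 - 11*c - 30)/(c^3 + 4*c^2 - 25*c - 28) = (c^3 + 4*c^2 - 11*c - 30)/(c^3 + 4*c^2 - 25*c - 28)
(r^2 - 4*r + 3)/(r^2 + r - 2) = (r - 3)/(r + 2)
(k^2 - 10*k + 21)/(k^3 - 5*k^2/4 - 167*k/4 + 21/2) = 4*(k - 3)/(4*k^2 + 23*k - 6)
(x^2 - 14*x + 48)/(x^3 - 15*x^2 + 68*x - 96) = (x - 6)/(x^2 - 7*x + 12)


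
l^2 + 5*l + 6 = (l + 2)*(l + 3)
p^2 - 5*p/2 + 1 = (p - 2)*(p - 1/2)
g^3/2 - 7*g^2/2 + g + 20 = (g/2 + 1)*(g - 5)*(g - 4)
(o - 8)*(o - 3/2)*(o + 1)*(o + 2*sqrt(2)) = o^4 - 17*o^3/2 + 2*sqrt(2)*o^3 - 17*sqrt(2)*o^2 + 5*o^2/2 + 5*sqrt(2)*o + 12*o + 24*sqrt(2)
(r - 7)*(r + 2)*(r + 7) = r^3 + 2*r^2 - 49*r - 98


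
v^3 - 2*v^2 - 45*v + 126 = (v - 6)*(v - 3)*(v + 7)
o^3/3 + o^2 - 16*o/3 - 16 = (o/3 + 1)*(o - 4)*(o + 4)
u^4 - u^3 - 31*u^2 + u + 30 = (u - 6)*(u - 1)*(u + 1)*(u + 5)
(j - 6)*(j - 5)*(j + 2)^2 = j^4 - 7*j^3 - 10*j^2 + 76*j + 120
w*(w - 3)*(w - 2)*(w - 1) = w^4 - 6*w^3 + 11*w^2 - 6*w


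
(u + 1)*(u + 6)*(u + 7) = u^3 + 14*u^2 + 55*u + 42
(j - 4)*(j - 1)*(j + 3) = j^3 - 2*j^2 - 11*j + 12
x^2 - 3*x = x*(x - 3)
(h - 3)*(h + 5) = h^2 + 2*h - 15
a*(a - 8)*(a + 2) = a^3 - 6*a^2 - 16*a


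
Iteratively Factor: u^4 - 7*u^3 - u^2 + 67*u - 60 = (u - 1)*(u^3 - 6*u^2 - 7*u + 60) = (u - 4)*(u - 1)*(u^2 - 2*u - 15) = (u - 4)*(u - 1)*(u + 3)*(u - 5)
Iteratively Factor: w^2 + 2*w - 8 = (w + 4)*(w - 2)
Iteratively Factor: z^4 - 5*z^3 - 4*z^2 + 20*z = (z - 5)*(z^3 - 4*z) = (z - 5)*(z + 2)*(z^2 - 2*z) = z*(z - 5)*(z + 2)*(z - 2)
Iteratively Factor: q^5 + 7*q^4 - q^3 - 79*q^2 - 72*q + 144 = (q - 1)*(q^4 + 8*q^3 + 7*q^2 - 72*q - 144) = (q - 1)*(q + 4)*(q^3 + 4*q^2 - 9*q - 36) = (q - 3)*(q - 1)*(q + 4)*(q^2 + 7*q + 12) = (q - 3)*(q - 1)*(q + 4)^2*(q + 3)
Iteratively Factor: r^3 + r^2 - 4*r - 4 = (r - 2)*(r^2 + 3*r + 2) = (r - 2)*(r + 2)*(r + 1)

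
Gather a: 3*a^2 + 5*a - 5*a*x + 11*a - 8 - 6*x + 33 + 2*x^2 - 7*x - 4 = 3*a^2 + a*(16 - 5*x) + 2*x^2 - 13*x + 21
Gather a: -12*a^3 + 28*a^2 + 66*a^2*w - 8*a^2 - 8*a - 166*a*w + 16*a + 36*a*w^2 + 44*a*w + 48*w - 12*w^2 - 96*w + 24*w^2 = -12*a^3 + a^2*(66*w + 20) + a*(36*w^2 - 122*w + 8) + 12*w^2 - 48*w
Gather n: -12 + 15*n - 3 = 15*n - 15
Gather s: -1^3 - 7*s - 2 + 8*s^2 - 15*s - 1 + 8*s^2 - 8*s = 16*s^2 - 30*s - 4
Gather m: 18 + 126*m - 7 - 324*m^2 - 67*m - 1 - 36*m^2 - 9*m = -360*m^2 + 50*m + 10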